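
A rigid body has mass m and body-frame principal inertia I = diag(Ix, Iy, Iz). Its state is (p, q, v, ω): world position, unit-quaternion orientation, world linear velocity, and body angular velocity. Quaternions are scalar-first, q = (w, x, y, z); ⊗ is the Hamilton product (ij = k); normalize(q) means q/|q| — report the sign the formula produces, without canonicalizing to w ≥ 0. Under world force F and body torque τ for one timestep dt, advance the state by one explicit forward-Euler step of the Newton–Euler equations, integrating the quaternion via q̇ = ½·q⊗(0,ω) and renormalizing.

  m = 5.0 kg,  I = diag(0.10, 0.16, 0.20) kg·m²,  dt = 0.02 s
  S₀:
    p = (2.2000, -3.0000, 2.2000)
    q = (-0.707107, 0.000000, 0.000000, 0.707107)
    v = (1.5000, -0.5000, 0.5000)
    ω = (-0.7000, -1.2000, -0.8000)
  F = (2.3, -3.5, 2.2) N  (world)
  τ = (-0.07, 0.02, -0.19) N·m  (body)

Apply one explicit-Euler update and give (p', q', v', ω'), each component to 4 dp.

precession coupling ω×(Iω) = (0.0384, -0.0560, 0.0504)
α = I⁻¹(τ − ω×Iω) = (-1.0840, 0.4750, -1.2020)
ω + α·dt = (-0.7217, -1.1905, -0.8240)
q⊗(0,ω) = (0.5656856, 1.3435033, 0.3535535, 0.5656856)
q + ½dt·q⊗(0,ω), renormalized = (-0.7014, 0.0134, 0.0035, 0.7127)
a = (0.4600, -0.7000, 0.4400)
p + v·dt = (2.2300, -3.0100, 2.2100)
v' = v + a·dt = (1.5092, -0.5140, 0.5088)

p' = (2.2300, -3.0100, 2.2100)
q' = (-0.7014, 0.0134, 0.0035, 0.7127)
v' = (1.5092, -0.5140, 0.5088)
ω' = (-0.7217, -1.1905, -0.8240)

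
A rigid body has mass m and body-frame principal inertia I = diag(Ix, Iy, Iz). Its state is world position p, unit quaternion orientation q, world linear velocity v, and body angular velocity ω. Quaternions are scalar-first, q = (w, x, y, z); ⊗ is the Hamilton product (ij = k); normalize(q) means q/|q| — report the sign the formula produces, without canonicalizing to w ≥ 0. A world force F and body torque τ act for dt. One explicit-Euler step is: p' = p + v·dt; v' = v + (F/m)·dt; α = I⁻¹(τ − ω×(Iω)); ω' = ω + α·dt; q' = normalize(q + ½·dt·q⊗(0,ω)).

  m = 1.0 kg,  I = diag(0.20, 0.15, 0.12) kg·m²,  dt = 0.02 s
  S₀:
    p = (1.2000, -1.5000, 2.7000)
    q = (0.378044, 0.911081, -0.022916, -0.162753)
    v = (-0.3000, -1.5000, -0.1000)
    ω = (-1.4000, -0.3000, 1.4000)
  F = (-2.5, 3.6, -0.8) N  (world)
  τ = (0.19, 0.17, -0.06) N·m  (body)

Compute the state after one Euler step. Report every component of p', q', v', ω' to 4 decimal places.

p' = (1.1940, -1.5300, 2.6980)
q' = (0.3929, 0.9048, -0.0345, -0.1605)
v' = (-0.3500, -1.4280, -0.1160)
ω' = (-1.3823, -0.2564, 1.3935)

a = (-2.5000, 3.6000, -0.8000)
new position p' = (1.1940, -1.5300, 2.6980)
v + (F/m)dt = (-0.3500, -1.4280, -0.1160)
ω×(Iω) gyroscopic = (0.0126, -0.1568, -0.0210)
(τ − ω×Iω)/I = (0.8870, 2.1787, -0.3250)
new body rate ω' = (-1.3823, -0.2564, 1.3935)
Hamilton product q⊗(0,ω) = (1.4964928, -0.6101699, -1.1610724, 0.2238549)
q' = normalize(q + ½dt·q⊗(0,ω)) = (0.3929, 0.9048, -0.0345, -0.1605)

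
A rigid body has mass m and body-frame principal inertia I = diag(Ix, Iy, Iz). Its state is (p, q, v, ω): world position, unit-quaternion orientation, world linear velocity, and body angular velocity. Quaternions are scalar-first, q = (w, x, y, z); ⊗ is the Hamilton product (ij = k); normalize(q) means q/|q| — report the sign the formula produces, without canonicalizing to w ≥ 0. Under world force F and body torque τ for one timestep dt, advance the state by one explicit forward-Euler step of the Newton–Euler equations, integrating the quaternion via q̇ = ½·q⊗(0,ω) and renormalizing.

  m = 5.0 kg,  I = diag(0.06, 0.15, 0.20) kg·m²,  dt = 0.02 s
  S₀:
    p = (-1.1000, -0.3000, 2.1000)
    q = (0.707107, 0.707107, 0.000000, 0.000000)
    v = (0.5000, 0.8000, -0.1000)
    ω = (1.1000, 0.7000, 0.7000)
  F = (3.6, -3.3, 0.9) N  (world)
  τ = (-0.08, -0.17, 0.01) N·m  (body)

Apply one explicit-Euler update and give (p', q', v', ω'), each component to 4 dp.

a = (0.7200, -0.6600, 0.1800)
new position p' = (-1.0900, -0.2840, 2.0980)
v + (F/m)dt = (0.5144, 0.7868, -0.0964)
gyro term ω×Iω = (0.0245, -0.1078, 0.0693)
(τ − ω×Iω)/I = (-1.7417, -0.4147, -0.2965)
new body rate ω' = (1.0652, 0.6917, 0.6941)
q⊗(0,ω) = (-0.7778177, 0.7778177, 0.0000000, 0.9899498)
q + ½dt·q⊗(0,ω), renormalized = (0.6993, 0.7148, 0.0000, 0.0099)

p' = (-1.0900, -0.2840, 2.0980)
q' = (0.6993, 0.7148, 0.0000, 0.0099)
v' = (0.5144, 0.7868, -0.0964)
ω' = (1.0652, 0.6917, 0.6941)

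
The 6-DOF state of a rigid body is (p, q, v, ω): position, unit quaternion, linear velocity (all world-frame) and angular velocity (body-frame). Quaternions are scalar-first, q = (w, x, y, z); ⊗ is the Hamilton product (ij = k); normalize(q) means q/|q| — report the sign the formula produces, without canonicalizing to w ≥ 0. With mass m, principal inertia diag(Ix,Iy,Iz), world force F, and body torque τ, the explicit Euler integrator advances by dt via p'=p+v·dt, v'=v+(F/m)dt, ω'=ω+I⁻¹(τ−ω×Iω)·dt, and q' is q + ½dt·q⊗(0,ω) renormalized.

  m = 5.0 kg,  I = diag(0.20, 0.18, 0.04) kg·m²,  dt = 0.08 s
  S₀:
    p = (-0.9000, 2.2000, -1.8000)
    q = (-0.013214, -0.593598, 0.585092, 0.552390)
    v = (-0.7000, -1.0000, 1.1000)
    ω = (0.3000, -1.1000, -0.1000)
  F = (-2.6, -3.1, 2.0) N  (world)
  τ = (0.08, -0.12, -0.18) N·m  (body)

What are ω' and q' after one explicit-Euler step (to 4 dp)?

ω' = (0.3382, -1.1512, -0.4732)
q' = (0.0218, -0.5712, 0.5893, 0.5709)

gyro term ω×Iω = (-0.0154, -0.0048, 0.0066)
α = I⁻¹(τ − ω×Iω) = (0.4770, -0.6400, -4.6650)
ω + α·dt = (0.3382, -1.1512, -0.4732)
2q̇ = q⊗(0,ω) = (0.8769196, 0.5451556, 0.1208926, 0.4787516)
q' = normalize(q + ½dt·q⊗(0,ω)) = (0.0218, -0.5712, 0.5893, 0.5709)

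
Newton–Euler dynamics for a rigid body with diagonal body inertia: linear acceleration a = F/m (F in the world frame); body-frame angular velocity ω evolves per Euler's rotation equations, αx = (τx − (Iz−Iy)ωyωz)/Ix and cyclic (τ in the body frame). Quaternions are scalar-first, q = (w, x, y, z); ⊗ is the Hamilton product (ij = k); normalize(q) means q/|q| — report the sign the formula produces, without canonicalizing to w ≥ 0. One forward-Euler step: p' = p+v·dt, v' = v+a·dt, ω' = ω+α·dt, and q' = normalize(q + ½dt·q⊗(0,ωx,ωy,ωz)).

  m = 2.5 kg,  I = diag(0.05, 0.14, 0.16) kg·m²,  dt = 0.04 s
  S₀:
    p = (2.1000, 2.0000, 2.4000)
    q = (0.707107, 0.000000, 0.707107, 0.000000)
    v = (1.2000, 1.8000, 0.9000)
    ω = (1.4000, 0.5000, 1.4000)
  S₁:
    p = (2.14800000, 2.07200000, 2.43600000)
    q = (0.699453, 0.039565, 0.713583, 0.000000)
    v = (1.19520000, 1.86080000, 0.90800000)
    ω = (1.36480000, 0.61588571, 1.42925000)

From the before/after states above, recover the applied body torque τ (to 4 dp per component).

τ = (-0.0300, 0.1900, 0.1800)

Δω = ω₁−ω₀ = (-0.03520000, 0.11588571, 0.02925000)
ω₀×(Iω₀) = (0.0140, -0.2156, 0.0630)
I·α + gyro = (-0.0300, 0.1900, 0.1800)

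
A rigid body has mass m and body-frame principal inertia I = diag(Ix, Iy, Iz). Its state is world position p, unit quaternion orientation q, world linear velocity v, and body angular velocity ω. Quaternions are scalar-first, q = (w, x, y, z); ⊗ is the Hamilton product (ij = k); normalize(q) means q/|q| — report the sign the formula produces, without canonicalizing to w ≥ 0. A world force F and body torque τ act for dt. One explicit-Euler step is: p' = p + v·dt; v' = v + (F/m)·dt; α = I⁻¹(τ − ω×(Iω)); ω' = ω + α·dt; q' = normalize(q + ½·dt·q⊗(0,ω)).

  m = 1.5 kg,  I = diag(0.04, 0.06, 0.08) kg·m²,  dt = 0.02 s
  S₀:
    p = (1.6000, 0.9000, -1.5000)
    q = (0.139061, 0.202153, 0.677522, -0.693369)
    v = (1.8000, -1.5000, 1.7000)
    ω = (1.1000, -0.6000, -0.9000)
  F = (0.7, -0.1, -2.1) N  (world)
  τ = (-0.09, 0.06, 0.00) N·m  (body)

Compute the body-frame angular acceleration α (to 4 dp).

gyro term ω×Iω = (0.0108, 0.0396, -0.0132)
α = I⁻¹(τ − ω×Iω) = (-2.5200, 0.3400, 0.1650)

α = (-2.5200, 0.3400, 0.1650)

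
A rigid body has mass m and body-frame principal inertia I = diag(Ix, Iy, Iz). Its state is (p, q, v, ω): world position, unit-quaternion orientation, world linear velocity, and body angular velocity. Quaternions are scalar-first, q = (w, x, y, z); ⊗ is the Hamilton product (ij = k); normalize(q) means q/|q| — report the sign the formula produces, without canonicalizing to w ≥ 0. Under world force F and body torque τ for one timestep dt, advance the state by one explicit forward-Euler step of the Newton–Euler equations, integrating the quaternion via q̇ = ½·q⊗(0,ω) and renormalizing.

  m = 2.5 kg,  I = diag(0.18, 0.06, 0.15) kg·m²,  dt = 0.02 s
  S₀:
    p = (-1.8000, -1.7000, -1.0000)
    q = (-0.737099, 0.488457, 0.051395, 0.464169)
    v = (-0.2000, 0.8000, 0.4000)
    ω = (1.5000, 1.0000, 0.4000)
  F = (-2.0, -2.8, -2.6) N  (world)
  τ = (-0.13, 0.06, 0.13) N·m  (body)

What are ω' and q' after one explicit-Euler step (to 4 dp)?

gyro term ω×Iω = (0.0360, 0.0180, -0.1800)
angular accel α = (-0.9222, 0.7000, 2.0667)
ω + α·dt = (1.4816, 1.0140, 0.4413)
2q̇ = q⊗(0,ω) = (-0.9697481, -1.5492595, -0.2362283, 0.1165249)
updated quaternion q' = (-0.7467, 0.4729, 0.0490, 0.4653)

ω' = (1.4816, 1.0140, 0.4413)
q' = (-0.7467, 0.4729, 0.0490, 0.4653)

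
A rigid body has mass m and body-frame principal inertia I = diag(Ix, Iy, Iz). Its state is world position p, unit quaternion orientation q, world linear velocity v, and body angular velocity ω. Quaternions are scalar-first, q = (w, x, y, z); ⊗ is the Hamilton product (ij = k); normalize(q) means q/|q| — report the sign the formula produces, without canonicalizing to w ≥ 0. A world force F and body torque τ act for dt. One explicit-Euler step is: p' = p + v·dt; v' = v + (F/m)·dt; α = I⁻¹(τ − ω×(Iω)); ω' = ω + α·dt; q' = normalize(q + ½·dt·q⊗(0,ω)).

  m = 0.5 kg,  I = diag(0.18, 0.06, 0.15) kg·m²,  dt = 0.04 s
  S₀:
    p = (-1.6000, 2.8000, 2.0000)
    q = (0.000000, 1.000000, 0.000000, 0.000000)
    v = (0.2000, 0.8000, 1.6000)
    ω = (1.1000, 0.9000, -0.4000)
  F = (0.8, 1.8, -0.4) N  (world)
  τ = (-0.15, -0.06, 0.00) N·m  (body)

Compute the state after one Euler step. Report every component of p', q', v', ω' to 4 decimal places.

a = F/m = (1.6000, 3.6000, -0.8000)
new position p' = (-1.5920, 2.8320, 2.0640)
v' = v + a·dt = (0.2640, 0.9440, 1.5680)
gyro term ω×Iω = (-0.0324, -0.0132, -0.1188)
α = I⁻¹(τ − ω×Iω) = (-0.6533, -0.7800, 0.7920)
ω' = ω + α·dt = (1.0739, 0.8688, -0.3683)
q⊗(0,ω) = (-1.1000000, 0.0000000, 0.4000000, 0.9000000)
updated quaternion q' = (-0.0220, 0.9996, 0.0080, 0.0180)

p' = (-1.5920, 2.8320, 2.0640)
q' = (-0.0220, 0.9996, 0.0080, 0.0180)
v' = (0.2640, 0.9440, 1.5680)
ω' = (1.0739, 0.8688, -0.3683)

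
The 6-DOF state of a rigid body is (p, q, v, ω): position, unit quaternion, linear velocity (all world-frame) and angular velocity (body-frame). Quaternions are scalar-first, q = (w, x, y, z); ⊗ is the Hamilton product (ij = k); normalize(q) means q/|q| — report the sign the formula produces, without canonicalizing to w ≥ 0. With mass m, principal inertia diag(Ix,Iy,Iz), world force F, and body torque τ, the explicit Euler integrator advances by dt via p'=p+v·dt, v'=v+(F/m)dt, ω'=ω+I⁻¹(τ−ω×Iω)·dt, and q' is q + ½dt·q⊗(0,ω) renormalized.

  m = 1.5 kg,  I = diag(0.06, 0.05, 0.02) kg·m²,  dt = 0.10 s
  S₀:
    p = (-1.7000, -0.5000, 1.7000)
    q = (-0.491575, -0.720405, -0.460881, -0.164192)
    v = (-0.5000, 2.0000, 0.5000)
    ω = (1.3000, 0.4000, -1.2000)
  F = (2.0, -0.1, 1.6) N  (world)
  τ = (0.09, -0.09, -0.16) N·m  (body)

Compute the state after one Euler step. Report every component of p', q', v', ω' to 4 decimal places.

new position p' = (-1.7500, -0.3000, 1.7500)
v' = v + a·dt = (-0.3667, 1.9933, 0.6067)
angular accel α = (1.2600, -0.5520, -7.7400)
ω + α·dt = (1.4260, 0.3448, -1.9740)
2q̇ = q⊗(0,ω) = (0.9238485, -0.0203135, -1.2745656, 0.9008733)
q' = normalize(q + ½dt·q⊗(0,ω)) = (-0.4436, -0.7185, -0.5225, -0.1187)

p' = (-1.7500, -0.3000, 1.7500)
q' = (-0.4436, -0.7185, -0.5225, -0.1187)
v' = (-0.3667, 1.9933, 0.6067)
ω' = (1.4260, 0.3448, -1.9740)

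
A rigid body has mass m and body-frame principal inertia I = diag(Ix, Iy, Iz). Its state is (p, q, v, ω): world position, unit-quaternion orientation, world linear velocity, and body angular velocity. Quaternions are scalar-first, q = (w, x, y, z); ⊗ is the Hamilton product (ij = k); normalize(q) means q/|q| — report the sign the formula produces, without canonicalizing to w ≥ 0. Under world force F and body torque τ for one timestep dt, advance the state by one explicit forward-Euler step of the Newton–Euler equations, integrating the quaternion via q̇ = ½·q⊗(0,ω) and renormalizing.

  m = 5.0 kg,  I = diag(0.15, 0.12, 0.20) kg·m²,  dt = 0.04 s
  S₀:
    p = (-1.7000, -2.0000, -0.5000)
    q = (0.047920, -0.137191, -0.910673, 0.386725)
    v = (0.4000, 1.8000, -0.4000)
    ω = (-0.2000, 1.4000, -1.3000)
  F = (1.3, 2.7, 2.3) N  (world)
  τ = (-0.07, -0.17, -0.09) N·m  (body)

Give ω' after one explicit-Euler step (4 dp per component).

ω' = (-0.1798, 1.3477, -1.3197)

gyro term ω×Iω = (-0.1456, -0.0130, 0.0084)
(τ − ω×Iω)/I = (0.5040, -1.3083, -0.4920)
ω + α·dt = (-0.1798, 1.3477, -1.3197)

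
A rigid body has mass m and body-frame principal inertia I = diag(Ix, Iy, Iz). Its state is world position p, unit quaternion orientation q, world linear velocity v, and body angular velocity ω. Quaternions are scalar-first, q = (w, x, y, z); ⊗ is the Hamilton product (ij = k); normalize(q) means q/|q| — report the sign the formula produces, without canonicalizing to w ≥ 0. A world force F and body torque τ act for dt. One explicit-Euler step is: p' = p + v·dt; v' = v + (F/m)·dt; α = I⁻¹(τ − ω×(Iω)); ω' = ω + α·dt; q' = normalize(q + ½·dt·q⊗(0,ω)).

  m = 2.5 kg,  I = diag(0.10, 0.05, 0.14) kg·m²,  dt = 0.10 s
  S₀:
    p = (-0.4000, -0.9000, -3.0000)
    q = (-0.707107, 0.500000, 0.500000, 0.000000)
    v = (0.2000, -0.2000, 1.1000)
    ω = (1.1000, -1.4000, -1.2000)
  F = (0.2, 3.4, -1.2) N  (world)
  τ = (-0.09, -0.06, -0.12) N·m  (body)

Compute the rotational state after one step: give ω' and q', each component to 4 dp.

ω' = (0.8588, -1.6256, -1.3407)
q' = (-0.6956, 0.4286, 0.5762, -0.0200)

precession coupling ω×(Iω) = (0.1512, 0.0528, 0.0770)
(τ − ω×Iω)/I = (-2.4120, -2.2560, -1.4071)
ω + α·dt = (0.8588, -1.6256, -1.3407)
2q̇ = q⊗(0,ω) = (0.1500000, -1.3778177, 1.5899498, -0.4014716)
q' = normalize(q + ½dt·q⊗(0,ω)) = (-0.6956, 0.4286, 0.5762, -0.0200)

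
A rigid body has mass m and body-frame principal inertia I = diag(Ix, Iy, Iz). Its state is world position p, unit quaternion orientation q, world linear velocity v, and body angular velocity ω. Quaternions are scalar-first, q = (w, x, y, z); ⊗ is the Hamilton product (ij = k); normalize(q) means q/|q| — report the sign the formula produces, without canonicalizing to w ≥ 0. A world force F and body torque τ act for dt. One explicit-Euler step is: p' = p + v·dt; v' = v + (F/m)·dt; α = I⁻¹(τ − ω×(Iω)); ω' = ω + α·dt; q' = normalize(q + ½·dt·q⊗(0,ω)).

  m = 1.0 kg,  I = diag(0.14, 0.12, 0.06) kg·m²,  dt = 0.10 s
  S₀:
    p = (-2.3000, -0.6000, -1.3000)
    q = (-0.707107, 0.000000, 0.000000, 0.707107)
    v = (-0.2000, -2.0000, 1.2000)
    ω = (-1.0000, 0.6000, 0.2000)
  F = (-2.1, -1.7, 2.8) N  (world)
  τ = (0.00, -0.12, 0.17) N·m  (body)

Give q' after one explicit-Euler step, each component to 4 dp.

Hamilton product q⊗(0,ω) = (-0.1414214, 0.2828428, -1.1313712, -0.1414214)
q + ½dt·q⊗(0,ω), renormalized = (-0.7129, 0.0141, -0.0565, 0.6988)

q' = (-0.7129, 0.0141, -0.0565, 0.6988)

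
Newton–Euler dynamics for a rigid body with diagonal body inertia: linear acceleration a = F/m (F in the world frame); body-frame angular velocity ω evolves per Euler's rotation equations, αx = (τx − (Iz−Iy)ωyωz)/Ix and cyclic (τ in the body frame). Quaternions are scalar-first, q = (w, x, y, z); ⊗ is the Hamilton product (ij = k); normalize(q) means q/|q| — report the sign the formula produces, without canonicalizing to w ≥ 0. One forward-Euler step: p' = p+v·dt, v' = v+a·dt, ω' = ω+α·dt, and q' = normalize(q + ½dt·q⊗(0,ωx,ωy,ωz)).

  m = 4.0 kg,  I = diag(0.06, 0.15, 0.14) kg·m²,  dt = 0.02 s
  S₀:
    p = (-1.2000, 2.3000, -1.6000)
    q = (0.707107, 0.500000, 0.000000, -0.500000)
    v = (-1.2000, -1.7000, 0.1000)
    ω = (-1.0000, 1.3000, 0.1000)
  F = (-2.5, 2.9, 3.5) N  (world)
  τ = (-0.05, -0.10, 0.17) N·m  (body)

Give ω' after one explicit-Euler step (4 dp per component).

ω×(Iω) gyroscopic = (-0.0013, 0.0080, -0.1170)
angular accel α = (-0.8117, -0.7200, 2.0500)
ω' = ω + α·dt = (-1.0162, 1.2856, 0.1410)

ω' = (-1.0162, 1.2856, 0.1410)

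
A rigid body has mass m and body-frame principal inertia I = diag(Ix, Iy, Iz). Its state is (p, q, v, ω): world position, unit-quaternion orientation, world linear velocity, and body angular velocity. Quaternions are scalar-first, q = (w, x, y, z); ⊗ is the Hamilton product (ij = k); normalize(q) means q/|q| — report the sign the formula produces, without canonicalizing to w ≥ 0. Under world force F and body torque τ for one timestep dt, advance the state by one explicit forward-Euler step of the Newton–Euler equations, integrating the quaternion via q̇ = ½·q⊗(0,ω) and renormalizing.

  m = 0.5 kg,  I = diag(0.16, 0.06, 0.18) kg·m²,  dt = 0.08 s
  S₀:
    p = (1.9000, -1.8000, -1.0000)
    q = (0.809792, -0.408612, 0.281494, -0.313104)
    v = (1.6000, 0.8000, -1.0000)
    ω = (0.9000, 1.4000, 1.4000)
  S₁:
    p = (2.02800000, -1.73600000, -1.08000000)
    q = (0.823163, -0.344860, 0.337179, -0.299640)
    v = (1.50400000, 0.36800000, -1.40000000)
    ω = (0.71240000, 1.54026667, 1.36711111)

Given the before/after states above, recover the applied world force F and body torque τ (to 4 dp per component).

velocity change Δv = (-0.09600000, -0.43200000, -0.40000000)
m·(v₁−v₀)/dt = (-0.6000, -2.7000, -2.5000)
rate change Δω = (-0.18760000, 0.14026667, -0.03288889)
precession coupling = (0.2352, -0.0252, -0.1260)
τ = I·(Δω/dt) + ω₀×(Iω₀) = (-0.1400, 0.0800, -0.2000)

F = (-0.6000, -2.7000, -2.5000)
τ = (-0.1400, 0.0800, -0.2000)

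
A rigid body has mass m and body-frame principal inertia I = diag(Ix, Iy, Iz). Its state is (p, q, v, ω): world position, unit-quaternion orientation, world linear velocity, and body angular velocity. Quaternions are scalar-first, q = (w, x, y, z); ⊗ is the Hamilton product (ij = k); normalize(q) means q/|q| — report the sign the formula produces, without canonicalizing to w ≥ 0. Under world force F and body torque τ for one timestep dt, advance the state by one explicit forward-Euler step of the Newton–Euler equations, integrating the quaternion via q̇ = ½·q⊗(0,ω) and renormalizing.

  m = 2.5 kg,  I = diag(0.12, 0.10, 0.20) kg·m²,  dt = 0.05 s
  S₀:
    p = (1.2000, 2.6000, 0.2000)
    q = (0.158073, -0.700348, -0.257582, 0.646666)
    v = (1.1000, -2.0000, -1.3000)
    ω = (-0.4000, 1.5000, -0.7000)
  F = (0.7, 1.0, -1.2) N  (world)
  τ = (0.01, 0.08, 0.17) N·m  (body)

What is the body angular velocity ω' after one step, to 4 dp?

ω' = (-0.3521, 1.5512, -0.6605)

precession coupling ω×(Iω) = (-0.1050, -0.0224, 0.0120)
angular accel α = (0.9583, 1.0240, 0.7900)
new body rate ω' = (-0.3521, 1.5512, -0.6605)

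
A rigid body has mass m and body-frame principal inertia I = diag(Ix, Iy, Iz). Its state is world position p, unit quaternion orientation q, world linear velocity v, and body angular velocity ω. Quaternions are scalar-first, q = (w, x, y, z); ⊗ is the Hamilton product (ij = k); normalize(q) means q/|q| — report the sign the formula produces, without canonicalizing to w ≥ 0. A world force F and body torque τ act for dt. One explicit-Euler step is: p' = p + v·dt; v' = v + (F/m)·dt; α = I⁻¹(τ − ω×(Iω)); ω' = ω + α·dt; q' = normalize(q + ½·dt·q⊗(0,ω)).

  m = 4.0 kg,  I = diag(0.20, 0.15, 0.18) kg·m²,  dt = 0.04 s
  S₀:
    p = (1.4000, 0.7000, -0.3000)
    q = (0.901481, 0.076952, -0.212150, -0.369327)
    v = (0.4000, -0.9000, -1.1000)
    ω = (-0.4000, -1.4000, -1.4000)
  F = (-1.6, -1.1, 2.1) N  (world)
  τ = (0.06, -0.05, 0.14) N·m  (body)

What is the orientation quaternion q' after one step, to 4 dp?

Hamilton product q⊗(0,ω) = (-0.7832870, -0.5806402, -1.0066098, -1.4546662)
updated quaternion q' = (0.8851, 0.0653, -0.2321, -0.3981)

q' = (0.8851, 0.0653, -0.2321, -0.3981)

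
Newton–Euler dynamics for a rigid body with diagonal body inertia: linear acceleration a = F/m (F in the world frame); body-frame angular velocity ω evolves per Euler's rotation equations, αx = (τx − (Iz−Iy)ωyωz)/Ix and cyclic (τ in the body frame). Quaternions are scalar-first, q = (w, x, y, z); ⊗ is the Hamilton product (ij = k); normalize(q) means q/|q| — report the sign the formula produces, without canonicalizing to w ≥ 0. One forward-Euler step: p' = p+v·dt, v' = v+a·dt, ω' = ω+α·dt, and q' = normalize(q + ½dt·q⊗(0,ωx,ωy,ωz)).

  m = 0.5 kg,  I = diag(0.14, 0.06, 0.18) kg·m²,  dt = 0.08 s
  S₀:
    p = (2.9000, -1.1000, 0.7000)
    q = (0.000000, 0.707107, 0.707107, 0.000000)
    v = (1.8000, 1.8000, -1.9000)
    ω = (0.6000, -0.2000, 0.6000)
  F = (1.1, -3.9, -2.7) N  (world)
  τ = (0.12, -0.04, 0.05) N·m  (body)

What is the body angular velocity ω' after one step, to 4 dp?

ω×(Iω) gyroscopic = (-0.0144, -0.0144, 0.0096)
α = I⁻¹(τ − ω×Iω) = (0.9600, -0.4267, 0.2244)
new body rate ω' = (0.6768, -0.2341, 0.6180)

ω' = (0.6768, -0.2341, 0.6180)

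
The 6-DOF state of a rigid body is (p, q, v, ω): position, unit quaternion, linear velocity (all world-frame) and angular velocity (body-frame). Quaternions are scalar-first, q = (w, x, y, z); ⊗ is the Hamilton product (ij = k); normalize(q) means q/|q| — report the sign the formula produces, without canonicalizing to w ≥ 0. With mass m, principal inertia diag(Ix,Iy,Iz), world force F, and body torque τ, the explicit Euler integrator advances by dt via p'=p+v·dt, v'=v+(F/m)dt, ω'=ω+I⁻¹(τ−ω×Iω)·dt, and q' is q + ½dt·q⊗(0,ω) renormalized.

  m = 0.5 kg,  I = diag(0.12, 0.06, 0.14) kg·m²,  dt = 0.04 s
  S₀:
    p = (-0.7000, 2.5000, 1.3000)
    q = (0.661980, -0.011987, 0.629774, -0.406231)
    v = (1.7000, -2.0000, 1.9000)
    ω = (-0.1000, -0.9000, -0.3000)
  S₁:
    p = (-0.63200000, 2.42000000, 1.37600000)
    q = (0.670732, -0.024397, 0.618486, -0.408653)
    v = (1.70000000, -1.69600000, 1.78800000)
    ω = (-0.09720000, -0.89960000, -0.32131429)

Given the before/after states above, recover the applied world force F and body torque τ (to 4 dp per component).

F = (0.0000, 3.8000, -1.4000)
τ = (0.0300, 0.0000, -0.0800)

rate change Δω = (0.00280000, 0.00040000, -0.02131429)
ω₀×(Iω₀) = (0.0216, -0.0006, -0.0054)
applied torque τ = (0.0300, 0.0000, -0.0800)
Δv = v₁−v₀ = (0.00000000, 0.30400000, -0.11200000)
applied force F = (0.0000, 3.8000, -1.4000)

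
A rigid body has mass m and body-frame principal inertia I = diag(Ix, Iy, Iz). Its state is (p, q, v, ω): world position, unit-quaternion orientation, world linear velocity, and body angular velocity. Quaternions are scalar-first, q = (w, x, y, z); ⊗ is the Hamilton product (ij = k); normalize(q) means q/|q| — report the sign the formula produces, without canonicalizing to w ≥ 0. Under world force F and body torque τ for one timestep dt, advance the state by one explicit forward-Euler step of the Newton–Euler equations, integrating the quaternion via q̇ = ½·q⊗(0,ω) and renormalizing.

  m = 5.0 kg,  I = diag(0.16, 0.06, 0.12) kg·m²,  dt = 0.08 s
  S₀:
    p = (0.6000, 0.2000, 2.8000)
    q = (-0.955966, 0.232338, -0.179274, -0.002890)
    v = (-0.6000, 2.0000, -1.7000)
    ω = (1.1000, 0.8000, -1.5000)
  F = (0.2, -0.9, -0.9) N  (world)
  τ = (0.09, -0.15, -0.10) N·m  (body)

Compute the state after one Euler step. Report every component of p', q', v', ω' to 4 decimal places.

ω×(Iω) gyroscopic = (-0.0720, -0.0660, -0.0880)
angular accel α = (1.0125, -1.4000, -0.1000)
ω' = ω + α·dt = (1.1810, 0.6880, -1.5080)
q⊗(0,ω) = (-0.1164876, -0.7803396, -0.4194448, 1.8170208)
q' = normalize(q + ½dt·q⊗(0,ω)) = (-0.9575, 0.2005, -0.1954, 0.0696)
linear accel F/m = (0.0400, -0.1800, -0.1800)
p' = p + v·dt = (0.5520, 0.3600, 2.6640)
v' = v + a·dt = (-0.5968, 1.9856, -1.7144)

p' = (0.5520, 0.3600, 2.6640)
q' = (-0.9575, 0.2005, -0.1954, 0.0696)
v' = (-0.5968, 1.9856, -1.7144)
ω' = (1.1810, 0.6880, -1.5080)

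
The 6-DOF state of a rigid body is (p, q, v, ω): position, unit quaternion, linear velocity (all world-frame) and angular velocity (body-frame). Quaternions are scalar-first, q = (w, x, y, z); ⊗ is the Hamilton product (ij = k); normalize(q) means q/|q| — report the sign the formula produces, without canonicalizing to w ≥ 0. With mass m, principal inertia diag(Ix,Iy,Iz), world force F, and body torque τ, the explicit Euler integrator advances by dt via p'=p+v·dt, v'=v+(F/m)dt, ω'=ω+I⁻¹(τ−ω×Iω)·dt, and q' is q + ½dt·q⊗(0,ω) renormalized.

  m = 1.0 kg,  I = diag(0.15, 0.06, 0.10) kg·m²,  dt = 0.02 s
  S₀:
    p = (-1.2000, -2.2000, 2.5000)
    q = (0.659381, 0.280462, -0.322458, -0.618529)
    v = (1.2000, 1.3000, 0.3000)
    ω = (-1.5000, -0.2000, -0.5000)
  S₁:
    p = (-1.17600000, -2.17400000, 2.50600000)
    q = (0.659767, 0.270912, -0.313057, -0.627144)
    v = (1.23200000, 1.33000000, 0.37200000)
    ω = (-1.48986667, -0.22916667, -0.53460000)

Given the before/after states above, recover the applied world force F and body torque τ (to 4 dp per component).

velocity change Δv = (0.03200000, 0.03000000, 0.07200000)
F = m·Δv/dt = (1.6000, 1.5000, 3.6000)
rate change Δω = (0.01013333, -0.02916667, -0.03460000)
ω₀×(Iω₀) = (0.0040, 0.0375, -0.0270)
I·α + gyro = (0.0800, -0.0500, -0.2000)

F = (1.6000, 1.5000, 3.6000)
τ = (0.0800, -0.0500, -0.2000)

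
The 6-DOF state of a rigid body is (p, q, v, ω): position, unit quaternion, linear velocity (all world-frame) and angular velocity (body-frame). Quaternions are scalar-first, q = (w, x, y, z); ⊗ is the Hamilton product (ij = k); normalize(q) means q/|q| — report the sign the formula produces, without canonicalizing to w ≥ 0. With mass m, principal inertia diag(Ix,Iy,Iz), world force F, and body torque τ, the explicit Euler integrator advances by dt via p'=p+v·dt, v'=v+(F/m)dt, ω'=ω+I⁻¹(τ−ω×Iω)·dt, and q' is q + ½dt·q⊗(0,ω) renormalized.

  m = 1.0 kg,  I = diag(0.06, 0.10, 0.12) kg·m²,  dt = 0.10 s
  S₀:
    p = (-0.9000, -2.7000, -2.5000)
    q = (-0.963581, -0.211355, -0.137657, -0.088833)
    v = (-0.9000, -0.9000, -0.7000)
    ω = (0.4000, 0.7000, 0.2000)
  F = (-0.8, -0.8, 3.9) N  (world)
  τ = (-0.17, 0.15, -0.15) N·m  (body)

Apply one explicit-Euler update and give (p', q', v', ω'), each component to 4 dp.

new position p' = (-0.9900, -2.7900, -2.5700)
v' = v + a·dt = (-0.9800, -0.9800, -0.3100)
gyro term ω×Iω = (0.0028, -0.0048, 0.0112)
(τ − ω×Iω)/I = (-2.8800, 1.5480, -1.3433)
ω' = ω + α·dt = (0.1120, 0.8548, 0.0657)
q⊗(0,ω) = (0.1986685, -0.3507807, -0.6677689, -0.2856019)
updated quaternion q' = (-0.9528, -0.2287, -0.1709, -0.1030)

p' = (-0.9900, -2.7900, -2.5700)
q' = (-0.9528, -0.2287, -0.1709, -0.1030)
v' = (-0.9800, -0.9800, -0.3100)
ω' = (0.1120, 0.8548, 0.0657)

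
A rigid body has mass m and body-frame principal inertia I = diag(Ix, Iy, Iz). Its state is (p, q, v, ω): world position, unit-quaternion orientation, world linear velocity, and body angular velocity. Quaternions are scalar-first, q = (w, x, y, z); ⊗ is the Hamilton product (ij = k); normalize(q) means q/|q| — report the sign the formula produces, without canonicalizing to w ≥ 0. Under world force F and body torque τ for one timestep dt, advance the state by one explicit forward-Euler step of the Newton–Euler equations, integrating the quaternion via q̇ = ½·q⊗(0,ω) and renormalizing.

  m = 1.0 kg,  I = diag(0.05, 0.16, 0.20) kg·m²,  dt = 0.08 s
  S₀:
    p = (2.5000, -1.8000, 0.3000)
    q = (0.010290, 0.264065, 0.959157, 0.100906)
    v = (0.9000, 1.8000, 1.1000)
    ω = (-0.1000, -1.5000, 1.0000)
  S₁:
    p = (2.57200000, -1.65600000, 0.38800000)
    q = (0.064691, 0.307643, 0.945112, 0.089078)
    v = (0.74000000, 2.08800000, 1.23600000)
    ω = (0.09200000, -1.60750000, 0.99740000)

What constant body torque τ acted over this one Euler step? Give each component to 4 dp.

τ = (0.0600, -0.2000, 0.0100)

rate change Δω = (0.19200000, -0.10750000, -0.00260000)
precession coupling = (-0.0600, 0.0150, 0.0165)
I·α + gyro = (0.0600, -0.2000, 0.0100)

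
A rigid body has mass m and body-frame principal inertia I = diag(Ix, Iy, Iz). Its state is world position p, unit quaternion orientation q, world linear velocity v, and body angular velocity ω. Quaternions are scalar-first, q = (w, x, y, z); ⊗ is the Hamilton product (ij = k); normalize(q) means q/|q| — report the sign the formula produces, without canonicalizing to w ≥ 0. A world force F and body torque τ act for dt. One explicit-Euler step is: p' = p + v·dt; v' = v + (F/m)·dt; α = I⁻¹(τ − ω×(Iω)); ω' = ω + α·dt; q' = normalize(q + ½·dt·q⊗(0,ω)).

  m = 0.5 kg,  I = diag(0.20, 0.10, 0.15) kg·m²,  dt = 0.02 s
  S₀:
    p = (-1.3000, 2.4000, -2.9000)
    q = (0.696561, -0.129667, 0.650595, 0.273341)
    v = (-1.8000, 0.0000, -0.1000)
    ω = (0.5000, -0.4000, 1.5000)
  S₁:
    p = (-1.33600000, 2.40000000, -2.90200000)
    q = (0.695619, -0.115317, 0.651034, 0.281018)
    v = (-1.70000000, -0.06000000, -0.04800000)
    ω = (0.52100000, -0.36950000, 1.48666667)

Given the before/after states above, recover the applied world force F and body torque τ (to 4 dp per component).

Δv = v₁−v₀ = (0.10000000, -0.06000000, 0.05200000)
F = m·Δv/dt = (2.5000, -1.5000, 1.3000)
rate change Δω = (0.02100000, 0.03050000, -0.01333333)
precession coupling = (-0.0300, 0.0375, 0.0200)
τ = I·(Δω/dt) + ω₀×(Iω₀) = (0.1800, 0.1900, -0.0800)

F = (2.5000, -1.5000, 1.3000)
τ = (0.1800, 0.1900, -0.0800)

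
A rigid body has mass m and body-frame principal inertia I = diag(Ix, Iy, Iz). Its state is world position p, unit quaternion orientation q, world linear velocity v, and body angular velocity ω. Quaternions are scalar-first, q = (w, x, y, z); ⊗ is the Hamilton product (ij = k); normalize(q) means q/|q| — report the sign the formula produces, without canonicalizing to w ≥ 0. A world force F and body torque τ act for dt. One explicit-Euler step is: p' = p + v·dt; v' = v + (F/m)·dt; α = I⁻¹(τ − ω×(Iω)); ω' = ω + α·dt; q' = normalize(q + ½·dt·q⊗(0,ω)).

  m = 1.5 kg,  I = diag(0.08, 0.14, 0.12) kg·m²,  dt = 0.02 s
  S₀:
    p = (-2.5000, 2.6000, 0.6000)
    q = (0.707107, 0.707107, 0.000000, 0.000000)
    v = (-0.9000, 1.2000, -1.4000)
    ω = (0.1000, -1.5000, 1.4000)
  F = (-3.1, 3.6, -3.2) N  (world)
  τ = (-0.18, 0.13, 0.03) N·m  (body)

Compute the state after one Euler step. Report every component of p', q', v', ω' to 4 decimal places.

precession coupling ω×(Iω) = (0.0420, -0.0056, -0.0090)
α = I⁻¹(τ − ω×Iω) = (-2.7750, 0.9686, 0.3250)
ω' = ω + α·dt = (0.0445, -1.4806, 1.4065)
q⊗(0,ω) = (-0.0707107, 0.0707107, -2.0506103, -0.0707107)
q + ½dt·q⊗(0,ω), renormalized = (0.7063, 0.7077, -0.0205, -0.0007)
linear accel F/m = (-2.0667, 2.4000, -2.1333)
p + v·dt = (-2.5180, 2.6240, 0.5720)
v' = v + a·dt = (-0.9413, 1.2480, -1.4427)

p' = (-2.5180, 2.6240, 0.5720)
q' = (0.7063, 0.7077, -0.0205, -0.0007)
v' = (-0.9413, 1.2480, -1.4427)
ω' = (0.0445, -1.4806, 1.4065)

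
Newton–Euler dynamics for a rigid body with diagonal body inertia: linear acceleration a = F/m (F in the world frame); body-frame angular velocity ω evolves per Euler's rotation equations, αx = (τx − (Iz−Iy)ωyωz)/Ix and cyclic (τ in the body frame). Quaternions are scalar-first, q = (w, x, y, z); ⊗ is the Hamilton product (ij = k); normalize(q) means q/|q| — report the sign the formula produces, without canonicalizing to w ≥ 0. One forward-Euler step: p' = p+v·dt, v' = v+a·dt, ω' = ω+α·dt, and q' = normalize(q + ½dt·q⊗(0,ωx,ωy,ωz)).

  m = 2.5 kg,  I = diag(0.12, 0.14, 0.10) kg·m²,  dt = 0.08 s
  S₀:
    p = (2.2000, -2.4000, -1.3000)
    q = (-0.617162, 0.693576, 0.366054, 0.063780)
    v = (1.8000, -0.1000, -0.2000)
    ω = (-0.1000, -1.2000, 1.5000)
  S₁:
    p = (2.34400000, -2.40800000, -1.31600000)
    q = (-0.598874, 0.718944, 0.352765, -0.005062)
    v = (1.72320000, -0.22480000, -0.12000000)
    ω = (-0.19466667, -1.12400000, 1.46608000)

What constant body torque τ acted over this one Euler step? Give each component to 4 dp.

τ = (-0.0700, 0.1300, -0.0400)

Δω = ω₁−ω₀ = (-0.09466667, 0.07600000, -0.03392000)
applied torque τ = (-0.0700, 0.1300, -0.0400)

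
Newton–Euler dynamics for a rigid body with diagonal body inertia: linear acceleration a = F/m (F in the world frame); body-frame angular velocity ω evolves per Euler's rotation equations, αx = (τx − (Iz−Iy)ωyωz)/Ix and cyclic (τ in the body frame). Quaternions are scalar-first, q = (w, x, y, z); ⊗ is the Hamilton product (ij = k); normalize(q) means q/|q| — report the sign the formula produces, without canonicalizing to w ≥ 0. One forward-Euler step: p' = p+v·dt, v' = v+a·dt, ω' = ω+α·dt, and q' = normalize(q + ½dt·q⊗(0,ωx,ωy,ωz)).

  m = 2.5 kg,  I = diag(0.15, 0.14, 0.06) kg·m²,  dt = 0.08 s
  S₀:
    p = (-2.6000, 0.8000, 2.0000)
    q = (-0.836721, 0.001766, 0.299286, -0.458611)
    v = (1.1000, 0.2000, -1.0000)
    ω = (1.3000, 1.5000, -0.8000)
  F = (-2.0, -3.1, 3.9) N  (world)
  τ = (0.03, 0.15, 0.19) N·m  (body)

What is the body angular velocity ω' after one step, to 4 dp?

ω' = (1.2648, 1.6392, -0.5207)

gyro term ω×Iω = (0.0960, -0.0936, -0.0195)
α = I⁻¹(τ − ω×Iω) = (-0.4400, 1.7400, 3.4917)
new body rate ω' = (1.2648, 1.6392, -0.5207)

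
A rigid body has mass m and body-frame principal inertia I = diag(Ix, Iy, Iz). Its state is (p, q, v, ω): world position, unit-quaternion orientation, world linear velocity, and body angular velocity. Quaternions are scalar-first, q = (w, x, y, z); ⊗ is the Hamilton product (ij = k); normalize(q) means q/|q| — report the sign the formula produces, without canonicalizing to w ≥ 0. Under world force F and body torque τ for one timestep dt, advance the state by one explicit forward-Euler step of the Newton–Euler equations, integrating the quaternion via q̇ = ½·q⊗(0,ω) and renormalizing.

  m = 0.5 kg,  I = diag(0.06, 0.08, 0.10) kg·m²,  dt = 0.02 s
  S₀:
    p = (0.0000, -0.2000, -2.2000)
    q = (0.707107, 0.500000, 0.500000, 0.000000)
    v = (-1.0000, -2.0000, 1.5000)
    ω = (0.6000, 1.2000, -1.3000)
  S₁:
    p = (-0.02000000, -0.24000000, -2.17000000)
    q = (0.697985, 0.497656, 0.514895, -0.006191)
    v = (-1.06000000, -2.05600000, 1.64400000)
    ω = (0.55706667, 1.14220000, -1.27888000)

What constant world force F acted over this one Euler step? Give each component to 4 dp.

velocity change Δv = (-0.06000000, -0.05600000, 0.14400000)
m·(v₁−v₀)/dt = (-1.5000, -1.4000, 3.6000)

F = (-1.5000, -1.4000, 3.6000)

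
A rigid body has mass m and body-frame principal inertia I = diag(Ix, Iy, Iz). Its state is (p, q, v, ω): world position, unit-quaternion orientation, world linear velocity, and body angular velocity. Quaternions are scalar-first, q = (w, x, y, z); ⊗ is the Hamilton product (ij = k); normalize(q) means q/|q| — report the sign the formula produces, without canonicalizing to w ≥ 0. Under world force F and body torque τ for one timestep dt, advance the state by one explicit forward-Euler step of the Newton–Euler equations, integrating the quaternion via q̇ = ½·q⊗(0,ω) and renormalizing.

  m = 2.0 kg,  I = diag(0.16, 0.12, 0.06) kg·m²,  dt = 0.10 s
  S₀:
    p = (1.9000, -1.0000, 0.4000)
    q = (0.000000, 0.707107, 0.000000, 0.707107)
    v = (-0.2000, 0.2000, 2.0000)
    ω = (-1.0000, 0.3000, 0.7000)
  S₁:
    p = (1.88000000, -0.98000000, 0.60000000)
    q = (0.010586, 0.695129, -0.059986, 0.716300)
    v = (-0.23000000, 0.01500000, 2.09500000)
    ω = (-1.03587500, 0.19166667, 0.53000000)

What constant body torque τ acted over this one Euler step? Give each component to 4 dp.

τ = (-0.0700, -0.2000, -0.0900)

rate change Δω = (-0.03587500, -0.10833333, -0.17000000)
ω₀×(Iω₀) = (-0.0126, -0.0700, 0.0120)
I·α + gyro = (-0.0700, -0.2000, -0.0900)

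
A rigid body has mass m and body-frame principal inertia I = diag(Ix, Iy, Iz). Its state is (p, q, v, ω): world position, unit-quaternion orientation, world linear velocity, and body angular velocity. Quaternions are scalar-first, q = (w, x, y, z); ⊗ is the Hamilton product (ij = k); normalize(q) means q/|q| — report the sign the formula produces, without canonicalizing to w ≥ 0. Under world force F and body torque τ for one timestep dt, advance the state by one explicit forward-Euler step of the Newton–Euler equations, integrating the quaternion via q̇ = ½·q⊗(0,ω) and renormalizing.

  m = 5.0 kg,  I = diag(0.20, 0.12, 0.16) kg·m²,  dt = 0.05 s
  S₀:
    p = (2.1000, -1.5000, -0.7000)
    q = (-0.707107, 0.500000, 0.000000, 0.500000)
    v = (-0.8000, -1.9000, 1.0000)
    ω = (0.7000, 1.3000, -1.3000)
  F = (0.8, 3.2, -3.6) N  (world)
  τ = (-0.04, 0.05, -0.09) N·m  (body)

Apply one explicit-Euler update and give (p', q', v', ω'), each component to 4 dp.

p' = (2.0600, -1.5950, -0.6500)
q' = (-0.6988, 0.4708, 0.0020, 0.5386)
v' = (-0.7920, -1.8680, 0.9640)
ω' = (0.7069, 1.3360, -1.3054)

gyro term ω×Iω = (-0.0676, -0.0364, -0.0728)
angular accel α = (0.1380, 0.7200, -0.1075)
new body rate ω' = (0.7069, 1.3360, -1.3054)
2q̇ = q⊗(0,ω) = (0.3000000, -1.1449749, 0.0807609, 1.5692391)
updated quaternion q' = (-0.6988, 0.4708, 0.0020, 0.5386)
p' = p + v·dt = (2.0600, -1.5950, -0.6500)
v + (F/m)dt = (-0.7920, -1.8680, 0.9640)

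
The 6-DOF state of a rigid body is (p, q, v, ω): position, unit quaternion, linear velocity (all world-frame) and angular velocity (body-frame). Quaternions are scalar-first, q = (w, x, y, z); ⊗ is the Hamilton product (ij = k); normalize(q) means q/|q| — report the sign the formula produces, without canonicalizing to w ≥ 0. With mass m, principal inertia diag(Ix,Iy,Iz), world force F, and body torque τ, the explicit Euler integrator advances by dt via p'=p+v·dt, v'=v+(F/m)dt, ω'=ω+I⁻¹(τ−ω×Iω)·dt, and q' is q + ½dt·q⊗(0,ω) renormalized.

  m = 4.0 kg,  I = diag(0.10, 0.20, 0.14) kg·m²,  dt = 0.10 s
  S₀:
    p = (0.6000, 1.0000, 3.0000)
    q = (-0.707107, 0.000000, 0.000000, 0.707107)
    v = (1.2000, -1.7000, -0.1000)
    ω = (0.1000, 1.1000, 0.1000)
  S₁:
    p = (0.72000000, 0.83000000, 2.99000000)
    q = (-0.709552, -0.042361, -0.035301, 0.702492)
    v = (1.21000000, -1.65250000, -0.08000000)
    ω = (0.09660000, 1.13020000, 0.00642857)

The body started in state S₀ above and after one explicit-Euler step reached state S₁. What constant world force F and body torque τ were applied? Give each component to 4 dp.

v₁ − v₀ = (0.01000000, 0.04750000, 0.02000000)
applied force F = (0.4000, 1.9000, 0.8000)
ω₁ − ω₀ = (-0.00340000, 0.03020000, -0.09357143)
applied torque τ = (-0.0100, 0.0600, -0.1200)

F = (0.4000, 1.9000, 0.8000)
τ = (-0.0100, 0.0600, -0.1200)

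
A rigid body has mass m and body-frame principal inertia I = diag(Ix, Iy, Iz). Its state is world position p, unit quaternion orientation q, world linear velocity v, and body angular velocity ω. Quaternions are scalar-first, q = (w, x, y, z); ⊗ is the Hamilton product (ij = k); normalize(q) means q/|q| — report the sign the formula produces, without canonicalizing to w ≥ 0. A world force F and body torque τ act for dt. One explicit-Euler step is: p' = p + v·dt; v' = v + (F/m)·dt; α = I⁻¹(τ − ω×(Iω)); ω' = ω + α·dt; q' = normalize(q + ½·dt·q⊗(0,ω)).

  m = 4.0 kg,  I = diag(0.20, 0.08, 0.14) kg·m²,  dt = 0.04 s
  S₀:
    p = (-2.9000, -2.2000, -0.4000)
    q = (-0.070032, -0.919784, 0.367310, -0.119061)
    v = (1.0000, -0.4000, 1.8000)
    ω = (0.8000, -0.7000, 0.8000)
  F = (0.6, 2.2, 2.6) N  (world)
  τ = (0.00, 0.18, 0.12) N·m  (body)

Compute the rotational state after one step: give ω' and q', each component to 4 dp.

ω' = (0.8067, -0.6292, 0.8151)
q' = (-0.0483, -0.9164, 0.3810, -0.1131)

gyro term ω×Iω = (-0.0336, 0.0384, 0.0672)
angular accel α = (0.1680, 1.7700, 0.3771)
ω' = ω + α·dt = (0.8067, -0.6292, 0.8151)
2q̇ = q⊗(0,ω) = (1.0881930, 0.1544797, 0.6896008, 0.2939752)
q + ½dt·q⊗(0,ω), renormalized = (-0.0483, -0.9164, 0.3810, -0.1131)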